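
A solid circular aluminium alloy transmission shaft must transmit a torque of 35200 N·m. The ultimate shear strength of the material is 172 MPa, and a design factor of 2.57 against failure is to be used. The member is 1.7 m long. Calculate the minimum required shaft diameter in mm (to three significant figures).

Allowable shear stress τ_allow = 172/2.57 = 66.93 MPa.
For a solid shaft τ = 16T/(πd³), so d³ = 16T/(π τ_allow) = 16×3.5200×10^7/(π×66.93) = 2.679×10^6 mm³.
d = (2.679×10^6)^(1/3) = 138.9 mm.

d = 139 mm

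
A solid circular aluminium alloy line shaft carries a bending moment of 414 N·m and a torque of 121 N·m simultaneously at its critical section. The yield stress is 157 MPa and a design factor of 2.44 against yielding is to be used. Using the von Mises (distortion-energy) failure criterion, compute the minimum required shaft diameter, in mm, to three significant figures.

d = 40.7 mm

σ_allow = σ_y/n = 157/2.44 = 64.34 MPa.
For a solid shaft σ_b = 32M/(πd³) and τ = 16T/(πd³), so the von Mises stress is σ' = (16/πd³)·√(4M²+3T²).
√(4M²+3T²) = √(4×(414000)² + 3×(121000)²) = 854100 N·mm.
d³ = 16×854100/(π×64.34) = 67600 mm³.
d = 40.74 mm.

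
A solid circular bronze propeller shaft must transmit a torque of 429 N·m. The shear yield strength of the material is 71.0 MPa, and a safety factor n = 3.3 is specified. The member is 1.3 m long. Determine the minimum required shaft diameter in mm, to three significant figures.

Allowable shear stress τ_allow = 71.0/3.3 = 21.52 MPa.
For a solid shaft τ = 16T/(πd³), so d³ = 16T/(π τ_allow) = 16×429000/(π×21.52) = 101600 mm³.
d = (101600)^(1/3) = 46.65 mm.

d = 46.7 mm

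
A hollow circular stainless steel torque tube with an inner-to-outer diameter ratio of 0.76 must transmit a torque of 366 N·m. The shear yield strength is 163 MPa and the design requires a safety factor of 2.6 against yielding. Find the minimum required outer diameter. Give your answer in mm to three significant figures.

d_o = 35.5 mm

τ_allow = 163/2.6 = 62.69 MPa.
For a hollow shaft τ = 16T/[πd_o³(1−k⁴)] with k = 0.76, so 1−k⁴ = 0.6664.
d_o³ = 16T/[π τ_allow (1−k⁴)] = 16×366000/(π×62.69×0.6664) = 44620 mm³.
d_o = 35.47 mm.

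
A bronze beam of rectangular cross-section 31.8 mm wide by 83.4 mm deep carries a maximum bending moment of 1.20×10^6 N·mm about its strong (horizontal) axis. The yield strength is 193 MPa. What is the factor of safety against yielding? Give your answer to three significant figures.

n = 5.93

Section modulus S = bh²/6 = 31.8×83.4²/6 = 36860 mm³.
σ = M/S = 1200000/36860 = 32.55 MPa.
n = 193/32.55 = 5.929.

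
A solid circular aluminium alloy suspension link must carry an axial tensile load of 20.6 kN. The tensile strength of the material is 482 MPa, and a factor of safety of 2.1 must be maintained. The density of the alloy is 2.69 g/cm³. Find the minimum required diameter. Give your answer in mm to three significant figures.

Allowable stress σ_allow = 482/2.1 = 229.5 MPa.
Required area A = F/σ_allow = 20600/229.5 = 89.75 mm².
A = πd²/4 → d = √(4A/π) = 10.69 mm.

d = 10.7 mm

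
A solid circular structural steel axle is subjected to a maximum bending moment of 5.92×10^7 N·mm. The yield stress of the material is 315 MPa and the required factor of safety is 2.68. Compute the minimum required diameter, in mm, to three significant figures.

σ_allow = 315/2.68 = 117.5 MPa.
For a solid circular section σ = 32M/(πd³), so d³ = 32M/(π σ_allow) = 32×5.9200×10^7/(π×117.5) = 5.130×10^6 mm³.
d = 172.5 mm.

d = 172 mm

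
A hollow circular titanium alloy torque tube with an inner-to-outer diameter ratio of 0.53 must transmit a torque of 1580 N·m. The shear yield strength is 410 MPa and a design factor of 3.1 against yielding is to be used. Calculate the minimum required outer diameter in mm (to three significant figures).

d_o = 40.4 mm

τ_allow = 410/3.1 = 132.3 MPa.
For a hollow shaft τ = 16T/[πd_o³(1−k⁴)] with k = 0.53, so 1−k⁴ = 0.9211.
d_o³ = 16T/[π τ_allow (1−k⁴)] = 16×1580000/(π×132.3×0.9211) = 66050 mm³.
d_o = 40.42 mm.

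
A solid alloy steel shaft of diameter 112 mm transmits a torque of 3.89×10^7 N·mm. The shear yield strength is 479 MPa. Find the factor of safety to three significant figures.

n = 3.40

τ = 16T/(πd³) = 16×3.8900×10^7/(π×112³) = 141.0 MPa.
n = τ_limit/τ = 479/141.0 = 3.397.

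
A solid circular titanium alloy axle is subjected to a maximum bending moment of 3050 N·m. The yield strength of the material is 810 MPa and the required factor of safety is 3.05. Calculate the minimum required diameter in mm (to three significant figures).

σ_allow = 810/3.05 = 265.6 MPa.
For a solid circular section σ = 32M/(πd³), so d³ = 32M/(π σ_allow) = 32×3050000/(π×265.6) = 117000 mm³.
d = 48.91 mm.

d = 48.9 mm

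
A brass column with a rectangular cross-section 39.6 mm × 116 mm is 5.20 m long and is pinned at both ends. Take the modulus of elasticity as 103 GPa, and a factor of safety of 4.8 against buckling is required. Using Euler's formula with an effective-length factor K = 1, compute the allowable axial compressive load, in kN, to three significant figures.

P_allow = 4.70 kN

Buckling occurs about the weak axis: I_min = h·b³/12 = 116×39.6³/12 = 600300 mm⁴ (b = 39.6 mm is the smaller dimension).
Effective length L_e = KL = 1×5.20 m = 5200 mm.
Euler critical load P_cr = π²EI/L_e² = π²×103000×600300/5200² = 22570 N.
P_allow = P_cr/n = 22570/4.8 = 4702 N.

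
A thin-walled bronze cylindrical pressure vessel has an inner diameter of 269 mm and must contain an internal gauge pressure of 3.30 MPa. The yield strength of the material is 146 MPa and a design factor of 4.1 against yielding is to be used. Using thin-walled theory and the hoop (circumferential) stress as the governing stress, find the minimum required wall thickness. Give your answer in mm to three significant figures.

t = 12.5 mm

σ_allow = 146/4.1 = 35.61 MPa.
Hoop stress σ_h = pD/(2t), so t = pD/(2σ_allow) = 3.30×269/(2×35.61) = 12.46 mm.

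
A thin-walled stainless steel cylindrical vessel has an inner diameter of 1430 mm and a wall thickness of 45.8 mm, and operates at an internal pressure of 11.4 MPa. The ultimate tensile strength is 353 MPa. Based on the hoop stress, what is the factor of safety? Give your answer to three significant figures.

n = 1.98

σ_h = pD/(2t) = 11.4×1430/(2×45.8) = 178.0 MPa.
n = 353/178.0 = 1.983.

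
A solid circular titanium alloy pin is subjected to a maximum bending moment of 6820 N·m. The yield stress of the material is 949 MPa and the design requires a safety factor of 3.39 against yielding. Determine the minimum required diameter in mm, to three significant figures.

d = 62.8 mm

σ_allow = 949/3.39 = 279.9 MPa.
For a solid circular section σ = 32M/(πd³), so d³ = 32M/(π σ_allow) = 32×6820000/(π×279.9) = 248200 mm³.
d = 62.84 mm.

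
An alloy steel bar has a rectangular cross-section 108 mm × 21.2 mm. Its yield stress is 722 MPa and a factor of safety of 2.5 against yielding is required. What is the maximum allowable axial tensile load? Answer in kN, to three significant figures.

σ_allow = 722/2.5 = 288.8 MPa.
A = 108×21.2 = 2290 mm².
F_allow = σ_allow × A = 288.8×2290 = 661200 N.

F_allow = 661 kN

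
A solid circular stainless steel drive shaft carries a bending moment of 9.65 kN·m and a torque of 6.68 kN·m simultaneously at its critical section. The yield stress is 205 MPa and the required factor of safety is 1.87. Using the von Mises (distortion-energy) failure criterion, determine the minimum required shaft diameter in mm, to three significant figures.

d = 101 mm

σ_allow = σ_y/n = 205/1.87 = 109.6 MPa.
For a solid shaft σ_b = 32M/(πd³) and τ = 16T/(πd³), so the von Mises stress is σ' = (16/πd³)·√(4M²+3T²).
√(4M²+3T²) = √(4×(9.650×10^6)² + 3×(6.680×10^6)²) = 2.250×10^7 N·mm.
d³ = 16×2.250×10^7/(π×109.6) = 1.045×10^6 mm³.
d = 101.5 mm.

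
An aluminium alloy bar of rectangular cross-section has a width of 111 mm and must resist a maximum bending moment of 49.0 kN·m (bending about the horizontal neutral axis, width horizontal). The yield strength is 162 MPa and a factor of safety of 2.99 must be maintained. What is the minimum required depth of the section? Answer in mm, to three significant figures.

σ_allow = 162/2.99 = 54.18 MPa.
For a rectangular section σ = 6M/(bh²), so h² = 6M/(b σ_allow) = 6×4.9000×10^7/(111×54.18) = 48890 mm².
h = 221.1 mm.

h = 221 mm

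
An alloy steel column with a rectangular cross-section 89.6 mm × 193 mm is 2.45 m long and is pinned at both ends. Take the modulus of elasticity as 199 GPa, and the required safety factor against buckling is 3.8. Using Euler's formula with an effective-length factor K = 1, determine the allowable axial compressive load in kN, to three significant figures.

Buckling occurs about the weak axis: I_min = h·b³/12 = 193×89.6³/12 = 1.157×10^7 mm⁴ (b = 89.6 mm is the smaller dimension).
Effective length L_e = KL = 1×2.45 m = 2450 mm.
Euler critical load P_cr = π²EI/L_e² = π²×199000×1.157×10^7/2450² = 3.785×10^6 N.
P_allow = P_cr/n = 3.785×10^6/3.8 = 996200 N.

P_allow = 996 kN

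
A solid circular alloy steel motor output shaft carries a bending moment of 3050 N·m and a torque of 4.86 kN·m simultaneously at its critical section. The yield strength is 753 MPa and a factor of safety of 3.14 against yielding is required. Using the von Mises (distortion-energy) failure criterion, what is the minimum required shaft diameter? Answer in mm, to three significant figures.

d = 60.4 mm

σ_allow = σ_y/n = 753/3.14 = 239.8 MPa.
For a solid shaft σ_b = 32M/(πd³) and τ = 16T/(πd³), so the von Mises stress is σ' = (16/πd³)·√(4M²+3T²).
√(4M²+3T²) = √(4×(3.050×10^6)² + 3×(4.860×10^6)²) = 1.040×10^7 N·mm.
d³ = 16×1.040×10^7/(π×239.8) = 220800 mm³.
d = 60.44 mm.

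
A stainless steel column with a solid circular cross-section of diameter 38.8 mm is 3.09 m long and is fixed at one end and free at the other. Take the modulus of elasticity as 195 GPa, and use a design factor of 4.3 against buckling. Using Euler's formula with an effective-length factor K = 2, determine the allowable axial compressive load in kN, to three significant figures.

I = πd⁴/64 = π×38.8⁴/64 = 111200 mm⁴.
Effective length L_e = KL = 2×3.09 m = 6180 mm.
Euler critical load P_cr = π²EI/L_e² = π²×195000×111200/6180² = 5606 N.
P_allow = P_cr/n = 5606/4.3 = 1304 N.

P_allow = 1.30 kN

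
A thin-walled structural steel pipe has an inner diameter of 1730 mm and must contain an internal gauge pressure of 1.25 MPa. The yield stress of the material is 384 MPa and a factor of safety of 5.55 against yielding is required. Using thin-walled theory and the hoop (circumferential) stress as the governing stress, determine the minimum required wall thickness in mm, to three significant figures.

σ_allow = 384/5.55 = 69.19 MPa.
Hoop stress σ_h = pD/(2t), so t = pD/(2σ_allow) = 1.25×1730/(2×69.19) = 15.63 mm.

t = 15.6 mm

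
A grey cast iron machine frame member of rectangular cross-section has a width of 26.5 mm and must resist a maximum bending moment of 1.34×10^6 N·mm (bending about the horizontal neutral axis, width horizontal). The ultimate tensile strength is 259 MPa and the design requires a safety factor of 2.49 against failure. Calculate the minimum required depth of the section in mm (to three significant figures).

h = 54.0 mm

σ_allow = 259/2.49 = 104.0 MPa.
For a rectangular section σ = 6M/(bh²), so h² = 6M/(b σ_allow) = 6×1340000/(26.5×104.0) = 2917 mm².
h = 54.01 mm.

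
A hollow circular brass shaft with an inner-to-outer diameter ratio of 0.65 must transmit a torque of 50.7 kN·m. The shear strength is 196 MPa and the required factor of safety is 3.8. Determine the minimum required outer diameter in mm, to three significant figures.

d_o = 183 mm

τ_allow = 196/3.8 = 51.58 MPa.
For a hollow shaft τ = 16T/[πd_o³(1−k⁴)] with k = 0.65, so 1−k⁴ = 0.8215.
d_o³ = 16T/[π τ_allow (1−k⁴)] = 16×5.0700×10^7/(π×51.58×0.8215) = 6.094×10^6 mm³.
d_o = 182.7 mm.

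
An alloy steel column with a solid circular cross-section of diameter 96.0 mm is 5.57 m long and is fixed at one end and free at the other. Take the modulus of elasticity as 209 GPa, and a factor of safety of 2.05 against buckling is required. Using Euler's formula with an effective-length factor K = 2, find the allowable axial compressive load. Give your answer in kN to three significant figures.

I = πd⁴/64 = π×96.0⁴/64 = 4.169×10^6 mm⁴.
Effective length L_e = KL = 2×5.57 m = 11140 mm.
Euler critical load P_cr = π²EI/L_e² = π²×209000×4.169×10^6/11140² = 69300 N.
P_allow = P_cr/n = 69300/2.05 = 33800 N.

P_allow = 33.8 kN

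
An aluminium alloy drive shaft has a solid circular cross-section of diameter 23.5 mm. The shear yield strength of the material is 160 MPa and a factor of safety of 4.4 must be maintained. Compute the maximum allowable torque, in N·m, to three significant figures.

T_allow = 92.7 N·m

τ_allow = 160/4.4 = 36.36 MPa.
For a solid shaft T_allow = τ_allow·πd³/16; πd³/16 = π×23.5³/16 = 2548 mm³.
T_allow = 36.36×2548 = 92660 N·mm = 92.66 N·m.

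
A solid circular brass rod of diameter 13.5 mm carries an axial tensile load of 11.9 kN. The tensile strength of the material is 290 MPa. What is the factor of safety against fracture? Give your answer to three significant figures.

n = 3.49

A = πd²/4 = 143.1 mm².
σ = F/A = 11900/143.1 = 83.14 MPa.
n = 290/83.14 = 3.488.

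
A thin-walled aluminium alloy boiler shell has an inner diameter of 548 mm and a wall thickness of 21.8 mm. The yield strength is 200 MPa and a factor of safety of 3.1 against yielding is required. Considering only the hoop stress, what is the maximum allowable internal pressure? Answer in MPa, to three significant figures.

σ_allow = 200/3.1 = 64.52 MPa.
σ_h = pD/(2t) → p_allow = 2σ_allow t/D = 2×64.52×21.8/548 = 5.133 MPa.

p_allow = 5.13 MPa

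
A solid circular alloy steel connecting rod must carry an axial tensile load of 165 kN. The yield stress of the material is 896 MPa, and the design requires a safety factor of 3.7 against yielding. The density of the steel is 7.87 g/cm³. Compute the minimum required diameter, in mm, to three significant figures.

Allowable stress σ_allow = 896/3.7 = 242.2 MPa.
Required area A = F/σ_allow = 165000/242.2 = 681.4 mm².
A = πd²/4 → d = √(4A/π) = 29.45 mm.

d = 29.5 mm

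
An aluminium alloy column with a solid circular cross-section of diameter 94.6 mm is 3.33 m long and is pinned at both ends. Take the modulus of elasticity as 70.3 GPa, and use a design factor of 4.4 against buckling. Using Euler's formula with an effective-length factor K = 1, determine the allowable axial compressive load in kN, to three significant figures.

I = πd⁴/64 = π×94.6⁴/64 = 3.931×10^6 mm⁴.
Effective length L_e = KL = 1×3.33 m = 3330 mm.
Euler critical load P_cr = π²EI/L_e² = π²×70300×3.931×10^6/3330² = 246000 N.
P_allow = P_cr/n = 246000/4.4 = 55900 N.

P_allow = 55.9 kN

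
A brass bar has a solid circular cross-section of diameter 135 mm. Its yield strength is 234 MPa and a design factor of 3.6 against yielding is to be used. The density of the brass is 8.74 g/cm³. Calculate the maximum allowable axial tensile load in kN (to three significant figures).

σ_allow = 234/3.6 = 65.00 MPa.
A = πd²/4 = π×135²/4 = 14310 mm².
F_allow = σ_allow × A = 65.00×14310 = 930400 N.

F_allow = 930 kN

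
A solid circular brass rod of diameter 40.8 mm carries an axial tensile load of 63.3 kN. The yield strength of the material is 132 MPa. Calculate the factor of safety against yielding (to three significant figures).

n = 2.73

A = πd²/4 = 1307 mm².
σ = F/A = 63300/1307 = 48.42 MPa.
n = 132/48.42 = 2.726.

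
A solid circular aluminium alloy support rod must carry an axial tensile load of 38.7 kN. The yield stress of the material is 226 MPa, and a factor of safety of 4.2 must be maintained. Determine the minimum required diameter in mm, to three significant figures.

Allowable stress σ_allow = 226/4.2 = 53.81 MPa.
Required area A = F/σ_allow = 38700/53.81 = 719.2 mm².
A = πd²/4 → d = √(4A/π) = 30.26 mm.

d = 30.3 mm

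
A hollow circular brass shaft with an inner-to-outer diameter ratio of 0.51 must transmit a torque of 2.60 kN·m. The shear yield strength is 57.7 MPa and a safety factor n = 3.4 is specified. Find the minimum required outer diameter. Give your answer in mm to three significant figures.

τ_allow = 57.7/3.4 = 16.97 MPa.
For a hollow shaft τ = 16T/[πd_o³(1−k⁴)] with k = 0.51, so 1−k⁴ = 0.9323.
d_o³ = 16T/[π τ_allow (1−k⁴)] = 16×2600000/(π×16.97×0.9323) = 836900 mm³.
d_o = 94.24 mm.

d_o = 94.2 mm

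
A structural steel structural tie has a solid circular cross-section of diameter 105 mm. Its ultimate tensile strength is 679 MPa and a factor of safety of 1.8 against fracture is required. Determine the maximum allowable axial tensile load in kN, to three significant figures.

F_allow = 3270 kN

σ_allow = 679/1.8 = 377.2 MPa.
A = πd²/4 = π×105²/4 = 8659 mm².
F_allow = σ_allow × A = 377.2×8659 = 3.266×10^6 N.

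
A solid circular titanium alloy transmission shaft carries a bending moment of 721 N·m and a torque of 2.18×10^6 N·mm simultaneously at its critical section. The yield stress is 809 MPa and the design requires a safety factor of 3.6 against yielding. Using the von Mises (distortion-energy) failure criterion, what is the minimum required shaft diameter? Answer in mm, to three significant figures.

σ_allow = σ_y/n = 809/3.6 = 224.7 MPa.
For a solid shaft σ_b = 32M/(πd³) and τ = 16T/(πd³), so the von Mises stress is σ' = (16/πd³)·√(4M²+3T²).
√(4M²+3T²) = √(4×(721000)² + 3×(2.180×10^6)²) = 4.042×10^6 N·mm.
d³ = 16×4.042×10^6/(π×224.7) = 91600 mm³.
d = 45.08 mm.

d = 45.1 mm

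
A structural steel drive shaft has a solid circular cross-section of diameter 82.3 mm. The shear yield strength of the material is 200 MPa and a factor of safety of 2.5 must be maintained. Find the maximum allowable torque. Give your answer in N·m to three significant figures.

τ_allow = 200/2.5 = 80.00 MPa.
For a solid shaft T_allow = τ_allow·πd³/16; πd³/16 = π×82.3³/16 = 109500 mm³.
T_allow = 80.00×109500 = 8.756×10^6 N·mm = 8756 N·m.

T_allow = 8760 N·m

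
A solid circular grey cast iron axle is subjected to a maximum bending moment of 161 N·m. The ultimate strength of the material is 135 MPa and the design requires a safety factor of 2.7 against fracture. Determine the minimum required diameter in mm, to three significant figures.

d = 32.0 mm

σ_allow = 135/2.7 = 50.00 MPa.
For a solid circular section σ = 32M/(πd³), so d³ = 32M/(π σ_allow) = 32×161000/(π×50.00) = 32800 mm³.
d = 32.01 mm.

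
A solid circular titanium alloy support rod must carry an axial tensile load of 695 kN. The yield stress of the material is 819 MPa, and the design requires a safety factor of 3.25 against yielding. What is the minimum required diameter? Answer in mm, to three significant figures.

Allowable stress σ_allow = 819/3.25 = 252.0 MPa.
Required area A = F/σ_allow = 695000/252.0 = 2758 mm².
A = πd²/4 → d = √(4A/π) = 59.26 mm.

d = 59.3 mm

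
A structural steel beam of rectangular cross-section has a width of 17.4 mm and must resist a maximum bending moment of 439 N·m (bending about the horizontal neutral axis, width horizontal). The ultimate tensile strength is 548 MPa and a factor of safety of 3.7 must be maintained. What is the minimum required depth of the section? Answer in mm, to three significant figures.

σ_allow = 548/3.7 = 148.1 MPa.
For a rectangular section σ = 6M/(bh²), so h² = 6M/(b σ_allow) = 6×439000/(17.4×148.1) = 1022 mm².
h = 31.97 mm.

h = 32.0 mm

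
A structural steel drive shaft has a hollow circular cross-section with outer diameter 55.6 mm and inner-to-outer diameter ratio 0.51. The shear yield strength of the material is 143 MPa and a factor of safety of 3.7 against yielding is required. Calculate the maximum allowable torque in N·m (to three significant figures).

τ_allow = 143/3.7 = 38.65 MPa.
For a hollow shaft T_allow = τ_allow·πd_o³(1−k⁴)/16 with 1−k⁴ = 0.9323, so πd_o³(1−k⁴)/16 = 31470 mm³.
T_allow = 38.65×31470 = 1.216×10^6 N·mm = 1216 N·m.

T_allow = 1220 N·m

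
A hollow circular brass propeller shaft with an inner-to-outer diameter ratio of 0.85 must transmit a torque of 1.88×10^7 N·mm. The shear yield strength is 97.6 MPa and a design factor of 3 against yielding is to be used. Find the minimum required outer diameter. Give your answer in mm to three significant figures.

d_o = 183 mm

τ_allow = 97.6/3 = 32.53 MPa.
For a hollow shaft τ = 16T/[πd_o³(1−k⁴)] with k = 0.85, so 1−k⁴ = 0.4780.
d_o³ = 16T/[π τ_allow (1−k⁴)] = 16×1.8800×10^7/(π×32.53×0.4780) = 6.157×10^6 mm³.
d_o = 183.3 mm.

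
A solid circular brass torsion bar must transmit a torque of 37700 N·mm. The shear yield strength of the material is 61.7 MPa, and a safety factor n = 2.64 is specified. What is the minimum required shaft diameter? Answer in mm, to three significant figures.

d = 20.2 mm

Allowable shear stress τ_allow = 61.7/2.64 = 23.37 MPa.
For a solid shaft τ = 16T/(πd³), so d³ = 16T/(π τ_allow) = 16×37700/(π×23.37) = 8215 mm³.
d = (8215)^(1/3) = 20.18 mm.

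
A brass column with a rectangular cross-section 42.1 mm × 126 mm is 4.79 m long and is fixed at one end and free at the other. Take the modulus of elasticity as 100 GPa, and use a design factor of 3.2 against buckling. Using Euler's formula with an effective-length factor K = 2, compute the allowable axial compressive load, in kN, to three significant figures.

Buckling occurs about the weak axis: I_min = h·b³/12 = 126×42.1³/12 = 783500 mm⁴ (b = 42.1 mm is the smaller dimension).
Effective length L_e = KL = 2×4.79 m = 9580 mm.
Euler critical load P_cr = π²EI/L_e² = π²×100000×783500/9580² = 8426 N.
P_allow = P_cr/n = 8426/3.2 = 2633 N.

P_allow = 2.63 kN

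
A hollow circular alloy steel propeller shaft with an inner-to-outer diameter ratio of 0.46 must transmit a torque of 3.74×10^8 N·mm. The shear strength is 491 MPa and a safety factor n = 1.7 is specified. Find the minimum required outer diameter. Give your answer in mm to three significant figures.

τ_allow = 491/1.7 = 288.8 MPa.
For a hollow shaft τ = 16T/[πd_o³(1−k⁴)] with k = 0.46, so 1−k⁴ = 0.9552.
d_o³ = 16T/[π τ_allow (1−k⁴)] = 16×3.7400×10^8/(π×288.8×0.9552) = 6.904×10^6 mm³.
d_o = 190.4 mm.

d_o = 190 mm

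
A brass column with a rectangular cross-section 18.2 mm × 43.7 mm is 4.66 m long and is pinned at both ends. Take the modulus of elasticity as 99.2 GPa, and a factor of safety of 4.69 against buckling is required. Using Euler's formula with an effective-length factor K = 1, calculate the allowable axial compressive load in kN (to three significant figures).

Buckling occurs about the weak axis: I_min = h·b³/12 = 43.7×18.2³/12 = 21950 mm⁴ (b = 18.2 mm is the smaller dimension).
Effective length L_e = KL = 1×4.66 m = 4660 mm.
Euler critical load P_cr = π²EI/L_e² = π²×99200×21950/4660² = 989.8 N.
P_allow = P_cr/n = 989.8/4.69 = 211.0 N.

P_allow = 0.211 kN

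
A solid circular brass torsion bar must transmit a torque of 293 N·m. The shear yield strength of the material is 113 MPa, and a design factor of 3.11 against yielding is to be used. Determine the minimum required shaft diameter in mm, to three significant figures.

Allowable shear stress τ_allow = 113/3.11 = 36.33 MPa.
For a solid shaft τ = 16T/(πd³), so d³ = 16T/(π τ_allow) = 16×293000/(π×36.33) = 41070 mm³.
d = (41070)^(1/3) = 34.50 mm.

d = 34.5 mm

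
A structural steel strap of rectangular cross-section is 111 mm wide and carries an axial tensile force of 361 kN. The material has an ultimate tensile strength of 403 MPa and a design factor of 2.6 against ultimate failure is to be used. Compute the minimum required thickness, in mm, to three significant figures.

t = 21.0 mm

σ_allow = 403/2.6 = 155.0 MPa.
Required area A = F/σ_allow = 361000/155.0 = 2329 mm².
t = A/w = 2329/111 = 20.98 mm.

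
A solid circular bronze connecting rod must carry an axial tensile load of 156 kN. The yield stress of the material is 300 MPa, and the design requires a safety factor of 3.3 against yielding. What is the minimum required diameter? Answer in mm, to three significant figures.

d = 46.7 mm

Allowable stress σ_allow = 300/3.3 = 90.91 MPa.
Required area A = F/σ_allow = 156000/90.91 = 1716 mm².
A = πd²/4 → d = √(4A/π) = 46.74 mm.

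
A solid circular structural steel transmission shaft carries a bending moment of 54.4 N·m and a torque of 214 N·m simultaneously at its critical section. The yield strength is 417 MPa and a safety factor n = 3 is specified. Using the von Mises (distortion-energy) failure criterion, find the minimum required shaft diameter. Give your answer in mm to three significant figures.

σ_allow = σ_y/n = 417/3 = 139.0 MPa.
For a solid shaft σ_b = 32M/(πd³) and τ = 16T/(πd³), so the von Mises stress is σ' = (16/πd³)·√(4M²+3T²).
√(4M²+3T²) = √(4×(54400)² + 3×(214000)²) = 386300 N·mm.
d³ = 16×386300/(π×139.0) = 14150 mm³.
d = 24.19 mm.

d = 24.2 mm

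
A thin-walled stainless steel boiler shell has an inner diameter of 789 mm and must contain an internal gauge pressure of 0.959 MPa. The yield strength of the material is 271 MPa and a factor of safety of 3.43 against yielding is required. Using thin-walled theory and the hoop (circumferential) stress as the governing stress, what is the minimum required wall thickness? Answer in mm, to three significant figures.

t = 4.79 mm

σ_allow = 271/3.43 = 79.01 MPa.
Hoop stress σ_h = pD/(2t), so t = pD/(2σ_allow) = 0.959×789/(2×79.01) = 4.788 mm.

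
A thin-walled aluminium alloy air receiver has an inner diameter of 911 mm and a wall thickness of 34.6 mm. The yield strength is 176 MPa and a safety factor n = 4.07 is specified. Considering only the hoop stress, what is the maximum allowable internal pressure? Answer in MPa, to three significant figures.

p_allow = 3.28 MPa

σ_allow = 176/4.07 = 43.24 MPa.
σ_h = pD/(2t) → p_allow = 2σ_allow t/D = 2×43.24×34.6/911 = 3.285 MPa.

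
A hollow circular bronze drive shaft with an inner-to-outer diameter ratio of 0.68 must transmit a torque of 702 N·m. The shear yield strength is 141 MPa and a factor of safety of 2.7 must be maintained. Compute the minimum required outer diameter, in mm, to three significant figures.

d_o = 44.3 mm

τ_allow = 141/2.7 = 52.22 MPa.
For a hollow shaft τ = 16T/[πd_o³(1−k⁴)] with k = 0.68, so 1−k⁴ = 0.7862.
d_o³ = 16T/[π τ_allow (1−k⁴)] = 16×702000/(π×52.22×0.7862) = 87080 mm³.
d_o = 44.32 mm.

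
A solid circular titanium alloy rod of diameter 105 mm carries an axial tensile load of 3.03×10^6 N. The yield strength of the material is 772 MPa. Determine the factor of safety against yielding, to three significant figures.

n = 2.21

A = πd²/4 = 8659 mm².
σ = F/A = 3030000/8659 = 349.9 MPa.
n = 772/349.9 = 2.206.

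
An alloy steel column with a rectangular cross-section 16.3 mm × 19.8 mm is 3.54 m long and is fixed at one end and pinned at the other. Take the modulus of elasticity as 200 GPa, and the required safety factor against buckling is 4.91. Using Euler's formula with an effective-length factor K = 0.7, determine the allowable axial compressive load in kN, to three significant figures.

Buckling occurs about the weak axis: I_min = h·b³/12 = 19.8×16.3³/12 = 7146 mm⁴ (b = 16.3 mm is the smaller dimension).
Effective length L_e = KL = 0.7×3.54 m = 2478 mm.
Euler critical load P_cr = π²EI/L_e² = π²×200000×7146/2478² = 2297 N.
P_allow = P_cr/n = 2297/4.91 = 467.8 N.

P_allow = 0.468 kN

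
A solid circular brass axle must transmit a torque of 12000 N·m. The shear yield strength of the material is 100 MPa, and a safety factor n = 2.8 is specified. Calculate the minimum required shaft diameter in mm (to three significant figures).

d = 120 mm

Allowable shear stress τ_allow = 100/2.8 = 35.71 MPa.
For a solid shaft τ = 16T/(πd³), so d³ = 16T/(π τ_allow) = 16×1.2000×10^7/(π×35.71) = 1.711×10^6 mm³.
d = (1.711×10^6)^(1/3) = 119.6 mm.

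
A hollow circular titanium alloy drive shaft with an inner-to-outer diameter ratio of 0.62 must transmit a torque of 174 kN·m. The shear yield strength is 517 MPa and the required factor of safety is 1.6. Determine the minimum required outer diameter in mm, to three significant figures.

τ_allow = 517/1.6 = 323.1 MPa.
For a hollow shaft τ = 16T/[πd_o³(1−k⁴)] with k = 0.62, so 1−k⁴ = 0.8522.
d_o³ = 16T/[π τ_allow (1−k⁴)] = 16×1.7400×10^8/(π×323.1×0.8522) = 3.218×10^6 mm³.
d_o = 147.6 mm.

d_o = 148 mm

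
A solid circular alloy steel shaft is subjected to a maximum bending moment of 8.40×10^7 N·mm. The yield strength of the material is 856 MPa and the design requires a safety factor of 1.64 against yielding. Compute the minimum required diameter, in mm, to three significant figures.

d = 118 mm

σ_allow = 856/1.64 = 522.0 MPa.
For a solid circular section σ = 32M/(πd³), so d³ = 32M/(π σ_allow) = 32×8.4000×10^7/(π×522.0) = 1.639×10^6 mm³.
d = 117.9 mm.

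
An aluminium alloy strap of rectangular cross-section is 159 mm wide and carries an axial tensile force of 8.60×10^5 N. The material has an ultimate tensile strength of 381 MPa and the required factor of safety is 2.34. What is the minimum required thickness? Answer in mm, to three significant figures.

t = 33.2 mm

σ_allow = 381/2.34 = 162.8 MPa.
Required area A = F/σ_allow = 860000/162.8 = 5282 mm².
t = A/w = 5282/159 = 33.22 mm.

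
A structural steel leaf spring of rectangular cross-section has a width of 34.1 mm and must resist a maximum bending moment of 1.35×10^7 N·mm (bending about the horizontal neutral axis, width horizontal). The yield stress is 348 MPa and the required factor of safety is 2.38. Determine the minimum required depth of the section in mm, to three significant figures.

σ_allow = 348/2.38 = 146.2 MPa.
For a rectangular section σ = 6M/(bh²), so h² = 6M/(b σ_allow) = 6×1.3500×10^7/(34.1×146.2) = 16250 mm².
h = 127.5 mm.

h = 127 mm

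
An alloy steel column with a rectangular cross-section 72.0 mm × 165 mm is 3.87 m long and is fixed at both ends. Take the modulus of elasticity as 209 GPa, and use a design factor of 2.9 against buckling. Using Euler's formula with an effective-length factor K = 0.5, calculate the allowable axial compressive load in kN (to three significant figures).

Buckling occurs about the weak axis: I_min = h·b³/12 = 165×72.0³/12 = 5.132×10^6 mm⁴ (b = 72.0 mm is the smaller dimension).
Effective length L_e = KL = 0.5×3.87 m = 1935 mm.
Euler critical load P_cr = π²EI/L_e² = π²×209000×5.132×10^6/1935² = 2.827×10^6 N.
P_allow = P_cr/n = 2.827×10^6/2.9 = 975000 N.

P_allow = 975 kN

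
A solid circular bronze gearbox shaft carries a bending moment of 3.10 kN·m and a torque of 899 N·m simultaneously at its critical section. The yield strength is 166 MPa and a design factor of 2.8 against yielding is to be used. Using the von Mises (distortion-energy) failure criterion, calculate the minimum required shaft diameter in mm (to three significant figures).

σ_allow = σ_y/n = 166/2.8 = 59.29 MPa.
For a solid shaft σ_b = 32M/(πd³) and τ = 16T/(πd³), so the von Mises stress is σ' = (16/πd³)·√(4M²+3T²).
√(4M²+3T²) = √(4×(3.100×10^6)² + 3×(899000)²) = 6.393×10^6 N·mm.
d³ = 16×6.393×10^6/(π×59.29) = 549200 mm³.
d = 81.89 mm.

d = 81.9 mm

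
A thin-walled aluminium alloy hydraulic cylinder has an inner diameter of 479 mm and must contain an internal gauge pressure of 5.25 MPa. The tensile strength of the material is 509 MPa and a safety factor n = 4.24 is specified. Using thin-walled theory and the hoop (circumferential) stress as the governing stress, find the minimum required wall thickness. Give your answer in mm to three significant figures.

σ_allow = 509/4.24 = 120.0 MPa.
Hoop stress σ_h = pD/(2t), so t = pD/(2σ_allow) = 5.25×479/(2×120.0) = 10.47 mm.

t = 10.5 mm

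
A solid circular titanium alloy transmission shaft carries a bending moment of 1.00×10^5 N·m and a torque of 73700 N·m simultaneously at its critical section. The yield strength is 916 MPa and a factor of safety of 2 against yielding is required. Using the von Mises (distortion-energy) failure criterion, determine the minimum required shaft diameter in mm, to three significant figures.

d = 138 mm

σ_allow = σ_y/n = 916/2 = 458.0 MPa.
For a solid shaft σ_b = 32M/(πd³) and τ = 16T/(πd³), so the von Mises stress is σ' = (16/πd³)·√(4M²+3T²).
√(4M²+3T²) = √(4×(1.000×10^8)² + 3×(7.370×10^7)²) = 2.373×10^8 N·mm.
d³ = 16×2.373×10^8/(π×458.0) = 2.638×10^6 mm³.
d = 138.2 mm.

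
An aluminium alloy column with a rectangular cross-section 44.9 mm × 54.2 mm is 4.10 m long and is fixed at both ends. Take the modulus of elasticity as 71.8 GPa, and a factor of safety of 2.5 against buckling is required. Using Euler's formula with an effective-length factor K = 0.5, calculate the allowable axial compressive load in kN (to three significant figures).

P_allow = 27.6 kN

Buckling occurs about the weak axis: I_min = h·b³/12 = 54.2×44.9³/12 = 408800 mm⁴ (b = 44.9 mm is the smaller dimension).
Effective length L_e = KL = 0.5×4.10 m = 2050 mm.
Euler critical load P_cr = π²EI/L_e² = π²×71800×408800/2050² = 68940 N.
P_allow = P_cr/n = 68940/2.5 = 27580 N.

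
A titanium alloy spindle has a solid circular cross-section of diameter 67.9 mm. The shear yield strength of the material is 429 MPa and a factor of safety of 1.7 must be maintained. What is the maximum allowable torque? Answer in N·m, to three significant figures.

T_allow = 15500 N·m

τ_allow = 429/1.7 = 252.4 MPa.
For a solid shaft T_allow = τ_allow·πd³/16; πd³/16 = π×67.9³/16 = 61470 mm³.
T_allow = 252.4×61470 = 1.551×10^7 N·mm = 15510 N·m.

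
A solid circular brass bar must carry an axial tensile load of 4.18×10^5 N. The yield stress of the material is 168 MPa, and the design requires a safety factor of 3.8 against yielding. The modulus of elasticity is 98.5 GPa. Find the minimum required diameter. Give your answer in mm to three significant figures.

d = 110 mm

Allowable stress σ_allow = 168/3.8 = 44.21 MPa.
Required area A = F/σ_allow = 418000/44.21 = 9455 mm².
A = πd²/4 → d = √(4A/π) = 109.7 mm.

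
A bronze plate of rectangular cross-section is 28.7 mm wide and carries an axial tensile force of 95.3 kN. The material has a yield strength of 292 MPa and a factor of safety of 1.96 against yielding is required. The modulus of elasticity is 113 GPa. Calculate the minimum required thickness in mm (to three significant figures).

σ_allow = 292/1.96 = 149.0 MPa.
Required area A = F/σ_allow = 95300/149.0 = 639.7 mm².
t = A/w = 639.7/28.7 = 22.29 mm.

t = 22.3 mm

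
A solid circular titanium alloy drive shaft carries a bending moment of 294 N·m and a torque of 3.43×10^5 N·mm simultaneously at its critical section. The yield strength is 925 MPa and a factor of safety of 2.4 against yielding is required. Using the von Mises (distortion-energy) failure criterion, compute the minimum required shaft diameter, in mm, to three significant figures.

σ_allow = σ_y/n = 925/2.4 = 385.4 MPa.
For a solid shaft σ_b = 32M/(πd³) and τ = 16T/(πd³), so the von Mises stress is σ' = (16/πd³)·√(4M²+3T²).
√(4M²+3T²) = √(4×(294000)² + 3×(343000)²) = 835900 N·mm.
d³ = 16×835900/(π×385.4) = 11050 mm³.
d = 22.27 mm.

d = 22.3 mm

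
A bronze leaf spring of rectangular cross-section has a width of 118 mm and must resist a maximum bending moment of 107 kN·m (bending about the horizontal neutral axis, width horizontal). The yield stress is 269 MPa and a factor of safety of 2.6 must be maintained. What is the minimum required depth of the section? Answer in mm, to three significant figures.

h = 229 mm

σ_allow = 269/2.6 = 103.5 MPa.
For a rectangular section σ = 6M/(bh²), so h² = 6M/(b σ_allow) = 6×1.0700×10^8/(118×103.5) = 52590 mm².
h = 229.3 mm.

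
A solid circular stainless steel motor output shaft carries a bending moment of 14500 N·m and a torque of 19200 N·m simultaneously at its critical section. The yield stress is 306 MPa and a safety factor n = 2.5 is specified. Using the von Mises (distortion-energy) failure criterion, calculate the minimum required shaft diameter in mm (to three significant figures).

σ_allow = σ_y/n = 306/2.5 = 122.4 MPa.
For a solid shaft σ_b = 32M/(πd³) and τ = 16T/(πd³), so the von Mises stress is σ' = (16/πd³)·√(4M²+3T²).
√(4M²+3T²) = √(4×(1.450×10^7)² + 3×(1.920×10^7)²) = 4.412×10^7 N·mm.
d³ = 16×4.412×10^7/(π×122.4) = 1.836×10^6 mm³.
d = 122.4 mm.

d = 122 mm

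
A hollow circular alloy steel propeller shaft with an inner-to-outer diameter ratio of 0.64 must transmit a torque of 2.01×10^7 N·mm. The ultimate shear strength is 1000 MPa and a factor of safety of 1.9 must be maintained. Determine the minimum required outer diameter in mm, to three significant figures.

τ_allow = 1000/1.9 = 526.3 MPa.
For a hollow shaft τ = 16T/[πd_o³(1−k⁴)] with k = 0.64, so 1−k⁴ = 0.8322.
d_o³ = 16T/[π τ_allow (1−k⁴)] = 16×2.0100×10^7/(π×526.3×0.8322) = 233700 mm³.
d_o = 61.60 mm.

d_o = 61.6 mm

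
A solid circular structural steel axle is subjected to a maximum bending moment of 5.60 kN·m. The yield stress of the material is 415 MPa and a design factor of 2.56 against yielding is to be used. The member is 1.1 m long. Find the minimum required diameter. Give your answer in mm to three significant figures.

σ_allow = 415/2.56 = 162.1 MPa.
For a solid circular section σ = 32M/(πd³), so d³ = 32M/(π σ_allow) = 32×5600000/(π×162.1) = 351900 mm³.
d = 70.60 mm.

d = 70.6 mm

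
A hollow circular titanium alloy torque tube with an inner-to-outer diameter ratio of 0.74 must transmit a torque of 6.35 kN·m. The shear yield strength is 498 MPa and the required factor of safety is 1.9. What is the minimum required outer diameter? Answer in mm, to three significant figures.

d_o = 56.1 mm

τ_allow = 498/1.9 = 262.1 MPa.
For a hollow shaft τ = 16T/[πd_o³(1−k⁴)] with k = 0.74, so 1−k⁴ = 0.7001.
d_o³ = 16T/[π τ_allow (1−k⁴)] = 16×6350000/(π×262.1×0.7001) = 176200 mm³.
d_o = 56.07 mm.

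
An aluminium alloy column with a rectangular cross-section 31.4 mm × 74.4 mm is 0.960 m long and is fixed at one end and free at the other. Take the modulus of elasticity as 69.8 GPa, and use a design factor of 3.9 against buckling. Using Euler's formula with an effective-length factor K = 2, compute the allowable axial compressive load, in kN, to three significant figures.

Buckling occurs about the weak axis: I_min = h·b³/12 = 74.4×31.4³/12 = 191900 mm⁴ (b = 31.4 mm is the smaller dimension).
Effective length L_e = KL = 2×0.960 m = 1920 mm.
Euler critical load P_cr = π²EI/L_e² = π²×69800×191900/1920² = 35870 N.
P_allow = P_cr/n = 35870/3.9 = 9197 N.

P_allow = 9.20 kN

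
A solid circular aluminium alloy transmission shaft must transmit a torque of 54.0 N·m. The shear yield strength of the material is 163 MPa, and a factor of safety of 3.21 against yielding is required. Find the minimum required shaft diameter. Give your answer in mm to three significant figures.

Allowable shear stress τ_allow = 163/3.21 = 50.78 MPa.
For a solid shaft τ = 16T/(πd³), so d³ = 16T/(π τ_allow) = 16×54000/(π×50.78) = 5416 mm³.
d = (5416)^(1/3) = 17.56 mm.

d = 17.6 mm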